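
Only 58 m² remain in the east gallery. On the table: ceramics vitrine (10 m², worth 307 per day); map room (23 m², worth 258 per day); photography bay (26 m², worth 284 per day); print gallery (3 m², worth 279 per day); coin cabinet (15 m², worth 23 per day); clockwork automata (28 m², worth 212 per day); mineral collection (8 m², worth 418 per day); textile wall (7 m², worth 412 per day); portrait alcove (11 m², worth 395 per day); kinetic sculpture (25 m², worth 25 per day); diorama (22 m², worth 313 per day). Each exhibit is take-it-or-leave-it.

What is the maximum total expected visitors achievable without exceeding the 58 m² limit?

1845

The ratio heuristic lands on ceramics vitrine + print gallery + coin cabinet + mineral collection + textile wall + portrait alcove (1834) but leaves 4 m² idle.
Dropping print gallery and coin cabinet frees 18 m²; slotting in diorama (22 m²) lifts the total to 1845 at 58 m².
Next best is ceramics vitrine + print gallery + coin cabinet + mineral collection + textile wall + portrait alcove at 1834 (54 m²) — short by 11.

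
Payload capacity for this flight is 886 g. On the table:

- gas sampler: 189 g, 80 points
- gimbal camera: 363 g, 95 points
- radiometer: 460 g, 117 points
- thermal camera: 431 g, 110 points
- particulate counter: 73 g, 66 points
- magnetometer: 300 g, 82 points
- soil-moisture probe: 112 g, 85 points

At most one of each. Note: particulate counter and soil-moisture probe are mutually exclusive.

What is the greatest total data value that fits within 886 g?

284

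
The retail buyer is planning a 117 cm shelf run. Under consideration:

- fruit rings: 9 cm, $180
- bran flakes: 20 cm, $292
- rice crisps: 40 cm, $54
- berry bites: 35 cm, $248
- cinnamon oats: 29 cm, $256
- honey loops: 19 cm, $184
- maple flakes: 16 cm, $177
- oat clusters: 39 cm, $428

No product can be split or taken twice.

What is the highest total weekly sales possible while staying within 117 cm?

Taking the top-ratio products first gives fruit rings + bran flakes + honey loops + maple flakes + oat clusters for 1261 (103 cm).
Replace maple flakes with cinnamon oats: the trade gains 79 net, giving 1340 at 116 cm.
Every other selection either busts 117 cm or fails to beat 1340.

1340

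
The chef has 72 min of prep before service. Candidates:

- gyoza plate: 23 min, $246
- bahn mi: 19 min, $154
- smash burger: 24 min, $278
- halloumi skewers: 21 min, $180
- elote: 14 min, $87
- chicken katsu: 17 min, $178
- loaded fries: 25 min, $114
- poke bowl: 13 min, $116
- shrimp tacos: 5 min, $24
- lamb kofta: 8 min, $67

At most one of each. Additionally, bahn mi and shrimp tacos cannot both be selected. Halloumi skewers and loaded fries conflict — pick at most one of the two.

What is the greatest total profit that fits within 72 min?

769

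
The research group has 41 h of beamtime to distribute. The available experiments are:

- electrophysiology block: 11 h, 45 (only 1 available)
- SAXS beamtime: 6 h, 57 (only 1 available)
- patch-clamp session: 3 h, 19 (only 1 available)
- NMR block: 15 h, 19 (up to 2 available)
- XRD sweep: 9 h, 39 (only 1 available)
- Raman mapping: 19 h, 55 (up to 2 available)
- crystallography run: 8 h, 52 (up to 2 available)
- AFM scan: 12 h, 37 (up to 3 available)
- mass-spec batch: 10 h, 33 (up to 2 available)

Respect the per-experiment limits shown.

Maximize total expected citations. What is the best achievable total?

233

Ranking by ratio (expected citations/h): SAXS beamtime 9.50, crystallography run 6.50, patch-clamp session 6.33, XRD sweep 4.33.
Greedy by ratio would take SAXS beamtime + patch-clamp session + XRD sweep + 2×crystallography run: 34 h used, total 219.
Dropping patch-clamp session frees 3 h; slotting in mass-spec batch (10 h) lifts the total to 233 at 41 h.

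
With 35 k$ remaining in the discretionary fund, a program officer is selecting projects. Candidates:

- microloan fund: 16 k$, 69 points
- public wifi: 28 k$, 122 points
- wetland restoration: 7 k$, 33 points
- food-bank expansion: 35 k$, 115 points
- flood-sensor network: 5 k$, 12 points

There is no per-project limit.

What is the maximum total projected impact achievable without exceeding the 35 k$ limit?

Density check — wetland restoration 4.71, public wifi 4.36, microloan fund 4.31, food-bank expansion 3.29 are the best per k$.
Taking 5×wetland restoration: 35 k$ used, 165 in projected impact.
No other feasible combination exceeds 165.

165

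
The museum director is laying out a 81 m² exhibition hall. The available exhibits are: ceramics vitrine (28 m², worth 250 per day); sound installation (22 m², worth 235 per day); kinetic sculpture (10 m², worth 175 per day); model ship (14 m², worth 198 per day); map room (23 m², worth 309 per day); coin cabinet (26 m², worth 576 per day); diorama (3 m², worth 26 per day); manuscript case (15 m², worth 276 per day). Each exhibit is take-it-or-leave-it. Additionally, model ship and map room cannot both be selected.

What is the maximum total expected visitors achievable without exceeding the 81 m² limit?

1362

Greedy by ratio would take kinetic sculpture + model ship + coin cabinet + diorama + manuscript case: 68 m² used, total 1251.
Replace model ship with map room: the trade gains 111 net, giving 1362 at 77 m².
Runner-up kinetic sculpture + map room + coin cabinet + manuscript case tops out at 1336.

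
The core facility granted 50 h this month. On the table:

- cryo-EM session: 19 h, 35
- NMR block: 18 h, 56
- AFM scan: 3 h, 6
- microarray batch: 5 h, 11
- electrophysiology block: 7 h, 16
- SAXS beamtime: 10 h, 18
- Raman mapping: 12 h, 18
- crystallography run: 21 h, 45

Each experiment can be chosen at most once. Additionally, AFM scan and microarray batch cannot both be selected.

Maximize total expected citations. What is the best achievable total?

123

Best packing: NMR block + AFM scan + electrophysiology block + crystallography run — 49 h, 123 total.
The closest alternative, NMR block + SAXS beamtime + crystallography run, reaches only 119.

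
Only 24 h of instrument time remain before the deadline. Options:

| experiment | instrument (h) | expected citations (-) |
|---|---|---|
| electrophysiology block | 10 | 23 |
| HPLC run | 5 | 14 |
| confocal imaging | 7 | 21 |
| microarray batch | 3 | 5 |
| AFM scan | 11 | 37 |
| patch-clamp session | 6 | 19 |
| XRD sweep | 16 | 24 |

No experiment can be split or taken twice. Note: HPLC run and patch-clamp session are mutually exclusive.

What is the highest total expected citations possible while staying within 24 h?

77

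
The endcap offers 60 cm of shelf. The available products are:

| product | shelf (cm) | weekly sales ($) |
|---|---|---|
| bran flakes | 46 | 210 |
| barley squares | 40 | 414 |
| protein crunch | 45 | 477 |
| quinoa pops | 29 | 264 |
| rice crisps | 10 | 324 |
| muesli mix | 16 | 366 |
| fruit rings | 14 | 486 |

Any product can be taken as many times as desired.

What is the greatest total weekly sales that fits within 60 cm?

1944

By weekly sales per cm: fruit rings 34.71, rice crisps 32.40, muesli mix 22.88 lead.
Taking 6×rice crisps: 60 cm used, 1944 in weekly sales.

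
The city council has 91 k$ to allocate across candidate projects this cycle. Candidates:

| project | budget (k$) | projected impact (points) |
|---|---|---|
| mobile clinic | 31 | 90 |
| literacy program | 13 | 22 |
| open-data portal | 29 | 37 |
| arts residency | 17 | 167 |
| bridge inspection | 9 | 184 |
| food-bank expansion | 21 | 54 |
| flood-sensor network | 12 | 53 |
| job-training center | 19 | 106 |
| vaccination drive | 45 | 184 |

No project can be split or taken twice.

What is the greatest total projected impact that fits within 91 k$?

641

The ratio heuristic lands on mobile clinic + arts residency + bridge inspection + flood-sensor network + job-training center (600) but leaves 3 k$ idle.
The 43 k$ tied up in mobile clinic and flood-sensor network is better spent on vaccination drive — total rises to 641 (90 k$).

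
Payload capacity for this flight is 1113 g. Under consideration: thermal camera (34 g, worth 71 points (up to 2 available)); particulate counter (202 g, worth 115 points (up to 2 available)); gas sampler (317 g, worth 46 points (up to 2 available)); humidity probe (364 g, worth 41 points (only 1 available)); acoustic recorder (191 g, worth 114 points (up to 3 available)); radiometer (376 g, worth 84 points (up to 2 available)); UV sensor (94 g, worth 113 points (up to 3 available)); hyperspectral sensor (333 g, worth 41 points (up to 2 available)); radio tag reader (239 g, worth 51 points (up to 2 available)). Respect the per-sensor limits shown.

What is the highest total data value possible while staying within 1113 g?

868

By data value per g: thermal camera 2.09, UV sensor 1.20, acoustic recorder 0.60, particulate counter 0.57 lead.
Greedy by ratio would take 2×thermal camera + 3×acoustic recorder + 3×UV sensor: 923 g used, total 823.
Dropping thermal camera and acoustic recorder frees 225 g; slotting in 2×particulate counter (404 g) lifts the total to 868 at 1102 g.
Every other selection either busts 1113 g or exceeds an availability limit or fails to beat 868.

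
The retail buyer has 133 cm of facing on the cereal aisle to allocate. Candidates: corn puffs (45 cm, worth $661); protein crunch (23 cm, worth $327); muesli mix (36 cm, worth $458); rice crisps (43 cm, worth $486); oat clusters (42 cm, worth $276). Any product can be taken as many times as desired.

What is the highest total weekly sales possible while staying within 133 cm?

A density-first pass picks 2×corn puffs + protein crunch — 1649 at 113 cm.
The 23 cm tied up in protein crunch is better spent on rice crisps — total rises to 1808 (133 cm).

1808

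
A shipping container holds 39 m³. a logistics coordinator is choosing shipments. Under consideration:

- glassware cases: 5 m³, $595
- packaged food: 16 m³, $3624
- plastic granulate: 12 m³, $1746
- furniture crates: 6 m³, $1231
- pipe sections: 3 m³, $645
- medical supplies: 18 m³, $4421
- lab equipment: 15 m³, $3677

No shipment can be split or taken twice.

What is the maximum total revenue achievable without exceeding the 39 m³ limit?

9329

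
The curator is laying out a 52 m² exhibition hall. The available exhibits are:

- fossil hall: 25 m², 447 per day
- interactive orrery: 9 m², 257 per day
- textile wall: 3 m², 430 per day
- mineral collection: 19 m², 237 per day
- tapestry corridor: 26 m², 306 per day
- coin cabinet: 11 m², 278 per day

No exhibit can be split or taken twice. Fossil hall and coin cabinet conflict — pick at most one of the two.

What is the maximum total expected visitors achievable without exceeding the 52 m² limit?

1271

Interactive orrery + textile wall + tapestry corridor + coin cabinet uses 49 of the 52 m² and totals 1271.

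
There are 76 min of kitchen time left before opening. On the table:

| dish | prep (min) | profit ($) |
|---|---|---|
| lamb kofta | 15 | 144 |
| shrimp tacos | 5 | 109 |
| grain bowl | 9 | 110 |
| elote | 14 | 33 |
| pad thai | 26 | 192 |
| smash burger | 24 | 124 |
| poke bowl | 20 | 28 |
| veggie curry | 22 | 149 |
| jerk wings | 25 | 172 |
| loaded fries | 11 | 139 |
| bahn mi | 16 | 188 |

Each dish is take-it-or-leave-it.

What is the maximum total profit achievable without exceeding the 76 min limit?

772

Density check — shrimp tacos 21.80, loaded fries 12.64, grain bowl 12.22, bahn mi 11.75 are the best per min.
The ratio heuristic lands on lamb kofta + shrimp tacos + grain bowl + elote + loaded fries + bahn mi (723) but leaves 6 min idle.
The 23 min tied up in grain bowl and elote is better spent on pad thai — total rises to 772 (73 min).
No other feasible combination exceeds 772.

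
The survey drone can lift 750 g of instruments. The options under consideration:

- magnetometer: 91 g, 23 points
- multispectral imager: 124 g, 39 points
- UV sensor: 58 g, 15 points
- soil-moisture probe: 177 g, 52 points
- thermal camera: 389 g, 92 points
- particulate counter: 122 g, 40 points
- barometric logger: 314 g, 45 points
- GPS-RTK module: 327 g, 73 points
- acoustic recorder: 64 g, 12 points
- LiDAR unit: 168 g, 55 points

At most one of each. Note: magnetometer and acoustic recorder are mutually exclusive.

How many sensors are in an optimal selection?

Best achievable data value is 224.
For example magnetometer + multispectral imager + UV sensor + soil-moisture probe + particulate counter + LiDAR unit achieves it, using 740 g.
Every optimal selection uses 6 sensors.

6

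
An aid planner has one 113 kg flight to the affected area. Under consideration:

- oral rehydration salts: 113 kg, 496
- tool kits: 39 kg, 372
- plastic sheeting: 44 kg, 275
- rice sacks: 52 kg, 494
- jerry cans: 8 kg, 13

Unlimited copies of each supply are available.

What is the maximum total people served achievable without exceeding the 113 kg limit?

1001

By people served per kg: tool kits 9.54, rice sacks 9.50, plastic sheeting 6.25, oral rehydration salts 4.39 lead.
A density-first pass picks 2×tool kits + 4×jerry cans — 796 at 110 kg.
Dropping 2×tool kits and 3×jerry cans frees 102 kg; slotting in 2×rice sacks (104 kg) lifts the total to 1001 at 112 kg.
Every other selection either busts 113 kg or fails to beat 1001.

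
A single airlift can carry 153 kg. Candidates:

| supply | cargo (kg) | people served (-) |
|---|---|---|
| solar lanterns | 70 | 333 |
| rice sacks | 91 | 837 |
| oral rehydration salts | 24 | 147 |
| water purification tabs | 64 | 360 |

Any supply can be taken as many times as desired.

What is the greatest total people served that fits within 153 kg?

1131

Ranking by ratio (people served/kg): rice sacks 9.20, oral rehydration salts 6.12, water purification tabs 5.62.
Taking rice sacks + 2×oral rehydration salts: 139 kg used, 1131 in people served.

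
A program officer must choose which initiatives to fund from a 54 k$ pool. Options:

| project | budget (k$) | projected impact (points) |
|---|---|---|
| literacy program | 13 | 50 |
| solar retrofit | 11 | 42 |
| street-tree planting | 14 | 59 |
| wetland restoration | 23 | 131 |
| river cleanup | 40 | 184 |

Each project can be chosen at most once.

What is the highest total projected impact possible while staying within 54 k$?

Greedy by ratio would take literacy program + street-tree planting + wetland restoration: 50 k$ used, total 240.
Dropping literacy program and wetland restoration frees 36 k$; slotting in river cleanup (40 k$) lifts the total to 243 at 54 k$.

243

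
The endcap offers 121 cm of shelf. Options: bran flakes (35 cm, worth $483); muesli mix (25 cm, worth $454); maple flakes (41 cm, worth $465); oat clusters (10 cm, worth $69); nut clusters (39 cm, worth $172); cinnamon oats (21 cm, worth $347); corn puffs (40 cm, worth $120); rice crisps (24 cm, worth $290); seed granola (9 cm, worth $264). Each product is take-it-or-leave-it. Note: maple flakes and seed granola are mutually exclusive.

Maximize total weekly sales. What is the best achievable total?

1838

Density check — seed granola 29.33, muesli mix 18.16, cinnamon oats 16.52 are the best per cm.
Bran flakes + muesli mix + cinnamon oats + rice crisps + seed granola uses 114 of the 121 cm and totals 1838.
Every other selection either busts 121 cm or breaks a pairing rule or fails to beat 1838.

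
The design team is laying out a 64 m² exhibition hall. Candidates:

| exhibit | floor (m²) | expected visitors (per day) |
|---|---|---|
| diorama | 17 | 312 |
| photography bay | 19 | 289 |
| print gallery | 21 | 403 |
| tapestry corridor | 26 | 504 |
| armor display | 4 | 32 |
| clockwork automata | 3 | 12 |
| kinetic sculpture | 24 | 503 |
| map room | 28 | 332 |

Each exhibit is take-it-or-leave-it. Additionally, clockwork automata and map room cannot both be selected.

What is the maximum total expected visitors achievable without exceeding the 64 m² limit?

Greedy by ratio would take tapestry corridor + armor display + clockwork automata + kinetic sculpture: 57 m² used, total 1051.
Using the slack differently, diorama + print gallery + tapestry corridor comes to 1219 at 64 m².

1219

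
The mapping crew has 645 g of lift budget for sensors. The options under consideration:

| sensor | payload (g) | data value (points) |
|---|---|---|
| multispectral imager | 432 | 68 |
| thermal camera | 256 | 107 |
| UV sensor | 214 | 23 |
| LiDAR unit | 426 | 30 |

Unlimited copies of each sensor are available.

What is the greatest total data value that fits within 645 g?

Best packing: 2×thermal camera — 512 g, 214 total.
The spare 133 g is too small for any remaining sensor, and no exchange beats 214.

214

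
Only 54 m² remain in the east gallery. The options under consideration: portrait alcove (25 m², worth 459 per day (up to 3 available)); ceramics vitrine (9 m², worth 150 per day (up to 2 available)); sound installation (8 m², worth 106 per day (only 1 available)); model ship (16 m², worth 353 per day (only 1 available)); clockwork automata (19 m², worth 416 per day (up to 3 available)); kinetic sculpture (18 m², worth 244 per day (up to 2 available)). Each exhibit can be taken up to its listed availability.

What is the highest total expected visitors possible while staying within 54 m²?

Best packing: model ship + 2×clockwork automata — 54 m², 1185 total.

1185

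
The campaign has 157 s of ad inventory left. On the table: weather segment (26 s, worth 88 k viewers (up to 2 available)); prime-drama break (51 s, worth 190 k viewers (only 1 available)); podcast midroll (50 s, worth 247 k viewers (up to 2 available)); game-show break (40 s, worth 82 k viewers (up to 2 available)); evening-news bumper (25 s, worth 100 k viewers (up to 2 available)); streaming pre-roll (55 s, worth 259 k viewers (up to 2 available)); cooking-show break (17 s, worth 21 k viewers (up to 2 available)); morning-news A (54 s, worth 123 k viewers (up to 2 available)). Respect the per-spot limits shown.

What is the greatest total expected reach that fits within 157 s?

By expected reach per s: podcast midroll 4.94, streaming pre-roll 4.71, evening-news bumper 4.00 lead.
2×podcast midroll + streaming pre-roll uses 155 of the 157 s and totals 753.
Nothing else within 157 s beats 753.

753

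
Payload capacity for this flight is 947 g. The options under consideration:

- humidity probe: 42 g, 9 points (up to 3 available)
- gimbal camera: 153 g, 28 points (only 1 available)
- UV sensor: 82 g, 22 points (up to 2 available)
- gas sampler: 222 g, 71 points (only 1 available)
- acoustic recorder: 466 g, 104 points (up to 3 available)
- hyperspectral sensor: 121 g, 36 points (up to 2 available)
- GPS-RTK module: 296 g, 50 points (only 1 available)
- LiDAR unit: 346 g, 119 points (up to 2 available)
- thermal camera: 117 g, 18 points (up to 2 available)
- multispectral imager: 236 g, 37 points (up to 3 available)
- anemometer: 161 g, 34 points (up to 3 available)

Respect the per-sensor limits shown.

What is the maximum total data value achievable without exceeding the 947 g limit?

310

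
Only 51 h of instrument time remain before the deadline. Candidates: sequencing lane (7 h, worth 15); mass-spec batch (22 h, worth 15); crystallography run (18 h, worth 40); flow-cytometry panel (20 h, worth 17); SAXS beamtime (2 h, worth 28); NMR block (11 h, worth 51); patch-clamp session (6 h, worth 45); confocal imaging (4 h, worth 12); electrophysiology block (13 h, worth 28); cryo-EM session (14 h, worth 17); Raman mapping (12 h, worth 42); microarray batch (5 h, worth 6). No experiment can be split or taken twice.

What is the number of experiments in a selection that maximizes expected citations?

Best achievable expected citations is 209.
For example sequencing lane + SAXS beamtime + NMR block + patch-clamp session + electrophysiology block + Raman mapping achieves it, using 51 h.
Every optimal selection uses 6 experiments.

6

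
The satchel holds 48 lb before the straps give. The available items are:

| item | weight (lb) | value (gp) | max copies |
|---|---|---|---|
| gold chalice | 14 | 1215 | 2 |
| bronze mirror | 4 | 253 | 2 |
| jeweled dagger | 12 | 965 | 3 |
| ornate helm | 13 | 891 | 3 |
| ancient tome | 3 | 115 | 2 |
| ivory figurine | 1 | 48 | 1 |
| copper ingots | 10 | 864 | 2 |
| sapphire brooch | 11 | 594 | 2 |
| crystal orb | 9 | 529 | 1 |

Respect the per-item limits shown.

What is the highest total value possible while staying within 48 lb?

4158

2×gold chalice + 2×copper ingots uses 48 of the 48 lb and totals 4158.
No other feasible combination exceeds 4158.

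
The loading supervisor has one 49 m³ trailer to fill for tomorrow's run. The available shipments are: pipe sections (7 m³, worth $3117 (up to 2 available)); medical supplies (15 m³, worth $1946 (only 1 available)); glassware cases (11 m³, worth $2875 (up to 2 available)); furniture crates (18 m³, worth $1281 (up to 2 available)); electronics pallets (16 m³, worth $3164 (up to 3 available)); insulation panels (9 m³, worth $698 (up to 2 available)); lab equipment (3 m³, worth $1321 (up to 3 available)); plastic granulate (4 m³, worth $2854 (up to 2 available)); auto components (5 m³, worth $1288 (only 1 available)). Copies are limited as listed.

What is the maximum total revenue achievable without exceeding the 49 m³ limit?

20068

Ranking by ratio (revenue/m³): plastic granulate 713.50, pipe sections 445.29, lab equipment 440.33, glassware cases 261.36.
2×pipe sections + glassware cases + 3×lab equipment + 2×plastic granulate + auto components uses 47 of the 49 m³ and totals 20068.
No other feasible combination exceeds 20068.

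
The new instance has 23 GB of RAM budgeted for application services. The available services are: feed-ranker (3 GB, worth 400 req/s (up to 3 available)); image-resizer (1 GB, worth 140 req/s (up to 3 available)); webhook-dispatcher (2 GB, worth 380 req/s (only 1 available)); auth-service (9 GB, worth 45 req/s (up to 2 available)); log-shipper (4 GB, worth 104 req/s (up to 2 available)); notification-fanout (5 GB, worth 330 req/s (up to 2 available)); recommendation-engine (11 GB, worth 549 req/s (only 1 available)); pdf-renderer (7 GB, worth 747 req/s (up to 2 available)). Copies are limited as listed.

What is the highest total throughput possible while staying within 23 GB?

2814

Ranking by ratio (throughput/GB): webhook-dispatcher 190.00, image-resizer 140.00, feed-ranker 133.33, pdf-renderer 106.71.
A density-first pass picks 3×feed-ranker + 3×image-resizer + webhook-dispatcher + pdf-renderer — 2747 at 21 GB.
Dropping feed-ranker and 2×image-resizer frees 5 GB; slotting in pdf-renderer (7 GB) lifts the total to 2814 at 23 GB.
That's the maximum — no swap from here does better than 2814.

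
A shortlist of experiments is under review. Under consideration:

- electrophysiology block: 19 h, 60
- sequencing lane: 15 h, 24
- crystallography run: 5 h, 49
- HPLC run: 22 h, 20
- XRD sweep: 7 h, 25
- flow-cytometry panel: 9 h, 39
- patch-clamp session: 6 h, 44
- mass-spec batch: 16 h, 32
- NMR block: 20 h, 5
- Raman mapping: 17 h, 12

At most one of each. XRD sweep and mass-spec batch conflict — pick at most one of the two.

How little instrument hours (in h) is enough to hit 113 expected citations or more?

18

Minimise h subject to total expected citations ≥ 113.
crystallography run + XRD sweep + patch-clamp session reaches 118 using 18 h.
Any bundle with less than 18 h falls short of 113.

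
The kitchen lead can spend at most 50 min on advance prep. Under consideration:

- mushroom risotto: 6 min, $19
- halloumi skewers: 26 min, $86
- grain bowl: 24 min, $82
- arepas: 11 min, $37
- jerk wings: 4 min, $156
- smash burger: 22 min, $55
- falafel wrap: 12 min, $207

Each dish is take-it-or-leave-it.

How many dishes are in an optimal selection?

Best achievable profit is 468.
For example mushroom risotto + halloumi skewers + jerk wings + falafel wrap achieves it, using 48 min.
All optima have 4 dishes.

4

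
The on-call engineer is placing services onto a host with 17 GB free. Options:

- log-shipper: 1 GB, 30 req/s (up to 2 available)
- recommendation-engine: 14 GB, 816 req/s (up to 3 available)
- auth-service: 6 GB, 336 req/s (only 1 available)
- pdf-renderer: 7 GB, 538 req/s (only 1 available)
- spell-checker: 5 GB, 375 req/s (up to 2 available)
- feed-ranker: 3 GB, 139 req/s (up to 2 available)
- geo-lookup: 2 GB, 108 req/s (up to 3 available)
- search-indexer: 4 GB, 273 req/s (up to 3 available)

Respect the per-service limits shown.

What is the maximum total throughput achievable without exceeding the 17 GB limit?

1288

Ranking by ratio (throughput/GB): pdf-renderer 76.86, spell-checker 75.00, search-indexer 68.25.
The ratio ordering already packs tightly: pdf-renderer + 2×spell-checker, 17 GB, 1288.
Nothing else within 17 GB beats 1288.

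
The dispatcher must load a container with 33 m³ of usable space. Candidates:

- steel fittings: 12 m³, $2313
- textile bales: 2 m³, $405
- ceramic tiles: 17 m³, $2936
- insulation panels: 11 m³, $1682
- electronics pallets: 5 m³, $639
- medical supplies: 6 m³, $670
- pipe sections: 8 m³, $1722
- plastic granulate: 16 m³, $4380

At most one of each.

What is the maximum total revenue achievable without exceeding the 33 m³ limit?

7332

Filling by ratio: textile bales + electronics pallets + pipe sections + plastic granulate for 7146, with 2 m³ left unused.
The 10 m³ tied up in textile bales and pipe sections is better spent on steel fittings — total rises to 7332 (33 m³).
Every other selection either busts 33 m³ or fails to beat 7332.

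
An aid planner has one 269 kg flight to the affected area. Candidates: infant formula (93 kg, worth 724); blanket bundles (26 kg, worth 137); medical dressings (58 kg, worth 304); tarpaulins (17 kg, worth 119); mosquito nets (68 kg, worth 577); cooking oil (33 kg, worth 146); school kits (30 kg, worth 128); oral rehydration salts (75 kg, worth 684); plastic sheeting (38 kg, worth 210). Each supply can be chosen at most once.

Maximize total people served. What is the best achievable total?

By people served per kg: oral rehydration salts 9.12, mosquito nets 8.49, infant formula 7.78 lead.
Taking the top-ratio supplies first gives infant formula + tarpaulins + mosquito nets + oral rehydration salts for 2104 (253 kg).
Replace tarpaulins with cooking oil: the trade gains 27 net, giving 2131 at 269 kg.
No other feasible combination exceeds 2131.

2131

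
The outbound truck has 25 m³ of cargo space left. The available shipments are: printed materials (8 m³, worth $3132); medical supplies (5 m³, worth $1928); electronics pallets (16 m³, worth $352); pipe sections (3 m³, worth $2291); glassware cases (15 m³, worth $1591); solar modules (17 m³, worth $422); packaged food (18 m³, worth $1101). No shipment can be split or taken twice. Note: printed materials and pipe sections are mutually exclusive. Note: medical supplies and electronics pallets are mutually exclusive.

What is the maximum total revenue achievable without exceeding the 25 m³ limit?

5810

Taking medical supplies + pipe sections + glassware cases: 23 m³ used, 5810 in revenue.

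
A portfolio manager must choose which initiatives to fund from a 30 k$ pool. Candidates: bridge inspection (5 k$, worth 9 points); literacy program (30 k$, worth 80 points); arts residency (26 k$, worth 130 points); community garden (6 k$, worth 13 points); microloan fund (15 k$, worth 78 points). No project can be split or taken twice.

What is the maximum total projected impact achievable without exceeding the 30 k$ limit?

A density-first pass picks bridge inspection + community garden + microloan fund — 100 at 26 k$.
Dropping bridge inspection and community garden and microloan fund frees 26 k$; slotting in arts residency (26 k$) lifts the total to 130 at 26 k$.
An exhaustive check of the 32 subsets confirms 130.

130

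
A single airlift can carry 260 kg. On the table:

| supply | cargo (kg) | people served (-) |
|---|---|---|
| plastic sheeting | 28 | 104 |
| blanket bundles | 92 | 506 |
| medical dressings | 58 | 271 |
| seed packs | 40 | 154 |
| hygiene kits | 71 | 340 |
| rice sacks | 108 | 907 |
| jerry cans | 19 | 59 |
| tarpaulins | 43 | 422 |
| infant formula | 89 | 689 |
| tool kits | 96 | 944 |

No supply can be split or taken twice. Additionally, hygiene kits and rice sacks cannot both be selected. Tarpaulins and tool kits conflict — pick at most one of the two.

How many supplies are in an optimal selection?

4

The maximum people served within 260 kg is 2077.
rice sacks + jerry cans + tarpaulins + infant formula hits 2077 at 259 kg.
All optima have 4 supplies.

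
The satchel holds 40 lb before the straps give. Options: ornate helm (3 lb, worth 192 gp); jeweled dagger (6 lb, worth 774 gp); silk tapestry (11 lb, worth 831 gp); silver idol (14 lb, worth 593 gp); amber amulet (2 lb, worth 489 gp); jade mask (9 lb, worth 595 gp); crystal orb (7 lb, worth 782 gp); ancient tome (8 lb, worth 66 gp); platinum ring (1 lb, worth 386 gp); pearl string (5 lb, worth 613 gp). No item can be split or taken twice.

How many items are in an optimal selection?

6

The maximum value within 40 lb is 4084.
jeweled dagger + silk tapestry + amber amulet + jade mask + crystal orb + pearl string hits 4084 at 40 lb.
Any selection reaching 4084 contains exactly 6 items.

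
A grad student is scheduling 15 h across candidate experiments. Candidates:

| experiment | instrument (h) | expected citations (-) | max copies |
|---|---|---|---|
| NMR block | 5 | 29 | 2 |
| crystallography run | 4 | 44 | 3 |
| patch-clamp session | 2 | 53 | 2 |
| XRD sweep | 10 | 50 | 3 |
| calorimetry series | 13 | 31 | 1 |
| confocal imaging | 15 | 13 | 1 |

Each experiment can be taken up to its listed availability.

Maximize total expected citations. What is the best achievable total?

194

Best packing: 2×crystallography run + 2×patch-clamp session — 12 h, 194 total.
No other feasible combination exceeds 194.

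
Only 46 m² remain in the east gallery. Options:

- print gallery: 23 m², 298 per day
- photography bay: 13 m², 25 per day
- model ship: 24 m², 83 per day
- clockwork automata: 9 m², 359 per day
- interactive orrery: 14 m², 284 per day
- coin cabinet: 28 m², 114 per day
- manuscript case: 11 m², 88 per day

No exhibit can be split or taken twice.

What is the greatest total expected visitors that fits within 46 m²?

941

The ratio ordering already packs tightly: print gallery + clockwork automata + interactive orrery, 46 m², 941.
Runner-up print gallery + clockwork automata + manuscript case tops out at 745.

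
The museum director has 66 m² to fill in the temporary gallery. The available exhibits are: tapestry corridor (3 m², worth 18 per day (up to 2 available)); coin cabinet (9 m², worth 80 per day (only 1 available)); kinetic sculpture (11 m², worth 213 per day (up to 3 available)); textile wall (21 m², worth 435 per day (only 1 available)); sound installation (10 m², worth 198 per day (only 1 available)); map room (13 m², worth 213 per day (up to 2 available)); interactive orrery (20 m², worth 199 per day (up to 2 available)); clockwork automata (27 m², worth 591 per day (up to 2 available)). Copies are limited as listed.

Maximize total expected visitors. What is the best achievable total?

By expected visitors per m²: clockwork automata 21.89, textile wall 20.71, sound installation 19.80 lead.
Filling by ratio: sound installation + 2×clockwork automata for 1380, with 2 m² left unused.
The 10 m² tied up in sound installation is better spent on kinetic sculpture — total rises to 1395 (65 m²).

1395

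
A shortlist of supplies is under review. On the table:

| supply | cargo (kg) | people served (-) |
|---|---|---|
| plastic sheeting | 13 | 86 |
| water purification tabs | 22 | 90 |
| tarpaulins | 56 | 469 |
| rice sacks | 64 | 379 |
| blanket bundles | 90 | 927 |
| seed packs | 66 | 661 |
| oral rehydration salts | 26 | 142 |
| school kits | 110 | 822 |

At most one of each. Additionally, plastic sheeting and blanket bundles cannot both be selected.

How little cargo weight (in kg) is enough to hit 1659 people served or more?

178

Minimise kg subject to total people served ≥ 1659.
water purification tabs + blanket bundles + seed packs reaches 1678 using 178 kg.
Any bundle with less than 178 kg falls short of 1659.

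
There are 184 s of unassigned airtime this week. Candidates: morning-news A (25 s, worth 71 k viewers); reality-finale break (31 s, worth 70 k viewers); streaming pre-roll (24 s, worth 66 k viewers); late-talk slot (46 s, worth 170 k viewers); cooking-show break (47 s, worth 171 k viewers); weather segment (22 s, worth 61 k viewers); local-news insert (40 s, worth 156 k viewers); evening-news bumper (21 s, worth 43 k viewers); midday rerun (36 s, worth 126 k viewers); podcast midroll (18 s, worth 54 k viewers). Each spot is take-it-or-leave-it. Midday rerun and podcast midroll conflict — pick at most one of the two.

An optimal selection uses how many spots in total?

5

Optimal total is 634.
morning-news A + streaming pre-roll + late-talk slot + cooking-show break + local-news insert hits 634 at 182 s.
Any selection reaching 634 contains exactly 5 spots.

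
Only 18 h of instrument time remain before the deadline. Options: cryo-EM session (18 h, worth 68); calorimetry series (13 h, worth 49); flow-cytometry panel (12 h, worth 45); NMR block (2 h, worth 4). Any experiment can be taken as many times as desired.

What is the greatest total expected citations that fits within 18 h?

Ranking by ratio (expected citations/h): cryo-EM session 3.78, calorimetry series 3.77, flow-cytometry panel 3.75, NMR block 2.00.
The ratio ordering already packs tightly: cryo-EM session, 18 h, 68.
No other feasible combination exceeds 68.

68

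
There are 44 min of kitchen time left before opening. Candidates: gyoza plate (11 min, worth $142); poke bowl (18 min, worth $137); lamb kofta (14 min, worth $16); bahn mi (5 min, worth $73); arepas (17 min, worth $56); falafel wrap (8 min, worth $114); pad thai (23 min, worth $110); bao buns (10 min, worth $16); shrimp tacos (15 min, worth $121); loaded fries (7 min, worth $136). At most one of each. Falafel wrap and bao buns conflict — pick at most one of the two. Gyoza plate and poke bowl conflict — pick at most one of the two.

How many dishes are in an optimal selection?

4

The maximum profit within 44 min is 513.
gyoza plate + falafel wrap + shrimp tacos + loaded fries hits 513 at 41 min.
Any selection reaching 513 contains exactly 4 dishes.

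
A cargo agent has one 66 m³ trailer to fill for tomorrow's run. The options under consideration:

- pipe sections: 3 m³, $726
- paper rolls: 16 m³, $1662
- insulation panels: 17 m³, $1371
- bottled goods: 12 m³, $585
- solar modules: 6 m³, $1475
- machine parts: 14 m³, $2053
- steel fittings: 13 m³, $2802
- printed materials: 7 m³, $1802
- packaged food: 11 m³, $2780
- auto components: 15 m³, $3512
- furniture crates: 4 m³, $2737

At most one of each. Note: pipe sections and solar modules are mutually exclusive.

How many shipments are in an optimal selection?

Optimal total is 15686.
machine parts + steel fittings + printed materials + packaged food + auto components + furniture crates hits 15686 at 64 m³.
Every optimal selection uses 6 shipments.

6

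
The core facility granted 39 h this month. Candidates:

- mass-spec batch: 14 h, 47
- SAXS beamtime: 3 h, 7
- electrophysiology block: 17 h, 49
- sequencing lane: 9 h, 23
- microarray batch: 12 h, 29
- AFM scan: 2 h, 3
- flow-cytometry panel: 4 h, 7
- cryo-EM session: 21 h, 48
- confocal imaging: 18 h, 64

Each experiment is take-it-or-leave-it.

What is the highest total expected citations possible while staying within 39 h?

The ratio ordering already packs tightly: mass-spec batch + SAXS beamtime + flow-cytometry panel + confocal imaging, 39 h, 125.
Next best is mass-spec batch + SAXS beamtime + AFM scan + confocal imaging at 121 (37 h) — short by 4.

125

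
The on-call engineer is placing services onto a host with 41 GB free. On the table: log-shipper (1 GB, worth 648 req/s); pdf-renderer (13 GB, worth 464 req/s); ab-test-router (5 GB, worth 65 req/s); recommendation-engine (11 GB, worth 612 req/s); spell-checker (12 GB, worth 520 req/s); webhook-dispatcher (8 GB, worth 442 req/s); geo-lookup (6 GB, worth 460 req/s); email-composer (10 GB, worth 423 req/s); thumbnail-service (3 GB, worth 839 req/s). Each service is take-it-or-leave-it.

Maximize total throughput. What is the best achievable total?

Log-shipper + recommendation-engine + spell-checker + webhook-dispatcher + geo-lookup + thumbnail-service uses 41 of the 41 GB and totals 3521.

3521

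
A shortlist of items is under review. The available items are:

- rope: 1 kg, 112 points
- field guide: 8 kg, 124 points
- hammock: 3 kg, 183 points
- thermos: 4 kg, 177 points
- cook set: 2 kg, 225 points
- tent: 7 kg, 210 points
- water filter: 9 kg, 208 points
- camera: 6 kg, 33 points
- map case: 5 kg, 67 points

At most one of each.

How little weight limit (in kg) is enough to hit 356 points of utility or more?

5

Look for the lowest-weight combination reaching 356.
hammock + cook set reaches 408 using 5 kg.
Any bundle with less than 5 kg falls short of 356.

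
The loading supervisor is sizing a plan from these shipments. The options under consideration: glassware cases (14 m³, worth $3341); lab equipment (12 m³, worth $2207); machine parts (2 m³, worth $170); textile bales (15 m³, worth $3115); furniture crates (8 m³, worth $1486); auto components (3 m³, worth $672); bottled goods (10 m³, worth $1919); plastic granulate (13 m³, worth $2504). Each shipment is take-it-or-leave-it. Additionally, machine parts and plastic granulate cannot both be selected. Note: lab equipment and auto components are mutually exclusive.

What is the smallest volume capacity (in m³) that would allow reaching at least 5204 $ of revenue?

Look for the lowest-volume combination reaching 5204.
glassware cases + bottled goods: 5260 revenue at 24 m³.
No combination under 24 m³ hits 5204.

24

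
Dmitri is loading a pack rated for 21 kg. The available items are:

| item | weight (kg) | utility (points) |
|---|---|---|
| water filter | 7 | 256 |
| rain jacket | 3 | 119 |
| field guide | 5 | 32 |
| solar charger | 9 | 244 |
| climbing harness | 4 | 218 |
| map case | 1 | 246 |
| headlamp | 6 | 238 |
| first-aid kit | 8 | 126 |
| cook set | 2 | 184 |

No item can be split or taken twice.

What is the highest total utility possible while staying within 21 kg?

1142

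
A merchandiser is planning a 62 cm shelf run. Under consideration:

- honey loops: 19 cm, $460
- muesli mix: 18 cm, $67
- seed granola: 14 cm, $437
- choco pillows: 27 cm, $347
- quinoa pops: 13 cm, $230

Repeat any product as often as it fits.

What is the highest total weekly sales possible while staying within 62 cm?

1771

A density-first pass picks 4×seed granola — 1748 at 56 cm.
Replace seed granola with honey loops: the trade gains 23 net, giving 1771 at 61 cm.
That's the maximum — no swap from here does better than 1771.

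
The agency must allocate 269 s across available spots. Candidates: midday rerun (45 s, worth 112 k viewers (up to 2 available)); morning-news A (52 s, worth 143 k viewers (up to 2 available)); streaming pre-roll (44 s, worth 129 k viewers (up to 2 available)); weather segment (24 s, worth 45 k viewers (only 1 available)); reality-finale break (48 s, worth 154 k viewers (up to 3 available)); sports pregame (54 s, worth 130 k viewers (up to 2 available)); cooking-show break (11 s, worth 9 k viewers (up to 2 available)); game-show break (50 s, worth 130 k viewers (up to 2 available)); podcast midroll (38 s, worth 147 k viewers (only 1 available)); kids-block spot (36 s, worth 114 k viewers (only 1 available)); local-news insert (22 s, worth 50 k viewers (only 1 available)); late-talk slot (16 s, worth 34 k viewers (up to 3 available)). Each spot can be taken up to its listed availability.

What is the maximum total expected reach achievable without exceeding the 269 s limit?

By expected reach per s: podcast midroll 3.87, reality-finale break 3.21, kids-block spot 3.17 lead.
Greedy by ratio would take streaming pre-roll + 3×reality-finale break + podcast midroll + kids-block spot: 262 s used, total 852.
Replace streaming pre-roll with game-show break: the trade gains 1 net, giving 853 at 268 s.
No other feasible combination exceeds 853.

853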